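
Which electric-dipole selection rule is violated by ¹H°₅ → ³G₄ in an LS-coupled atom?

Initial level: S=0, L=5, J=5, parity odd. Final level: S=1, L=4, J=4, parity even.
Parity must change: odd → even — ✓.
ΔS = 0: S: 0 → 1 — ✗.
ΔL = 0, ±1 (not L=0↔0): L: 5 → 4, ΔL = -1 — ✓.
ΔJ = 0, ±1 (not J=0↔0): J: 5 → 4, ΔJ = -1 — ✓.

the ΔS = 0 rule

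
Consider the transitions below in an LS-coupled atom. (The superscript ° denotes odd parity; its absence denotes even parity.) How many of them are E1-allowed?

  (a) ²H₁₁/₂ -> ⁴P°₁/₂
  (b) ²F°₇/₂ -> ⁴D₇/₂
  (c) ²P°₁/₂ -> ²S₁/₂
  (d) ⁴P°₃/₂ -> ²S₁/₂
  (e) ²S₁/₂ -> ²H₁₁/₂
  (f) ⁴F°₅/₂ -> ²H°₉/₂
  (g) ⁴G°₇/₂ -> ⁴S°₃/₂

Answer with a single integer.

1

(a) forbidden (ΔS, ΔL, ΔJ fail)
(b) forbidden (ΔS fails)
(c) allowed
(d) forbidden (ΔS fails)
(e) forbidden (parity, ΔL, ΔJ fail)
(f) forbidden (parity, ΔS, ΔL, ΔJ fail)
(g) forbidden (parity, ΔL, ΔJ fail)
Total allowed: 1 of 7.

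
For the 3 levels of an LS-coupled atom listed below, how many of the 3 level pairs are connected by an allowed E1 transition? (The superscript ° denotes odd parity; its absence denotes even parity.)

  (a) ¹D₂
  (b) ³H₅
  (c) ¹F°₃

1

(a)–(b): forbidden (parity, ΔS, ΔL, ΔJ).
(a)–(c): allowed.
(b)–(c): forbidden (ΔS, ΔL, ΔJ).
Allowed pairs: 1 of 3.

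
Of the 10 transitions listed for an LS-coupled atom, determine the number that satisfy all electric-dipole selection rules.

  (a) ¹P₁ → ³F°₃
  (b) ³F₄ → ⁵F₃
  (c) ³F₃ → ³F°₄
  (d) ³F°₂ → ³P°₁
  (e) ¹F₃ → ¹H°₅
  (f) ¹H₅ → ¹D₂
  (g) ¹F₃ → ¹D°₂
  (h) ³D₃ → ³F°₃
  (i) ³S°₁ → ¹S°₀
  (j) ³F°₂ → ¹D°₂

3

(a) forbidden (ΔS, ΔL, ΔJ fail)
(b) forbidden (parity, ΔS fail)
(c) allowed
(d) forbidden (parity, ΔL fail)
(e) forbidden (ΔL, ΔJ fail)
(f) forbidden (parity, ΔL, ΔJ fail)
(g) allowed
(h) allowed
(i) forbidden (parity, ΔS, ΔL fail)
(j) forbidden (parity, ΔS fail)
Total allowed: 3 of 10.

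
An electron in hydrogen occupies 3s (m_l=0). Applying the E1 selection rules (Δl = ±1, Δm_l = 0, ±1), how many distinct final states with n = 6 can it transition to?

E1 requires Δl = ±1, so l_f ∈ {-1, 1}; with 0 ≤ l_f ≤ n_f−1 = 5, the allowed l_f values are {1}.
For l_f = 1: m_f ∈ {m_i−1, m_i, m_i+1} ∩ [−1, 1] = {-1, 0, 1} → 3 states.
Total: 3.

3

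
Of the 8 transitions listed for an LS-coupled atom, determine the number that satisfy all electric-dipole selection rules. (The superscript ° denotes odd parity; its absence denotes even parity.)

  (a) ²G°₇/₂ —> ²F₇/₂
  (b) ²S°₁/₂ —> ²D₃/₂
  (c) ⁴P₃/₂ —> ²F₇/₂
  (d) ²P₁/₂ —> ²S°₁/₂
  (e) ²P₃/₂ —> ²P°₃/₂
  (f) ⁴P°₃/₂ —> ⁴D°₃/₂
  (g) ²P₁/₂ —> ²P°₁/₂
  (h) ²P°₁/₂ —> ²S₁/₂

(a) allowed
(b) forbidden (ΔL fails)
(c) forbidden (parity, ΔS, ΔL, ΔJ fail)
(d) allowed
(e) allowed
(f) forbidden (parity fails)
(g) allowed
(h) allowed
Total allowed: 5 of 8.

5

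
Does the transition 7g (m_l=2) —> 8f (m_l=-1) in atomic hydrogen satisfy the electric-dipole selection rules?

Δl = 3 − 4 = -1; the E1 rule Δl = ±1 is ok.
m_l: 2 → -1 (Δm_l = -3). |Δm_l| ≤ 1 fails.
The transition is electric-dipole forbidden.

forbidden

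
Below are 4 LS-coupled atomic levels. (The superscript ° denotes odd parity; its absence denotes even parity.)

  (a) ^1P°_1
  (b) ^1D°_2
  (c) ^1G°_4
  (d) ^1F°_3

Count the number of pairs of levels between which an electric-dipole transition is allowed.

0

(a)–(b): forbidden (parity).
(a)–(c): forbidden (parity, ΔL, ΔJ).
(a)–(d): forbidden (parity, ΔL, ΔJ).
(b)–(c): forbidden (parity, ΔL, ΔJ).
(b)–(d): forbidden (parity).
(c)–(d): forbidden (parity).
Allowed pairs: 0 of 6.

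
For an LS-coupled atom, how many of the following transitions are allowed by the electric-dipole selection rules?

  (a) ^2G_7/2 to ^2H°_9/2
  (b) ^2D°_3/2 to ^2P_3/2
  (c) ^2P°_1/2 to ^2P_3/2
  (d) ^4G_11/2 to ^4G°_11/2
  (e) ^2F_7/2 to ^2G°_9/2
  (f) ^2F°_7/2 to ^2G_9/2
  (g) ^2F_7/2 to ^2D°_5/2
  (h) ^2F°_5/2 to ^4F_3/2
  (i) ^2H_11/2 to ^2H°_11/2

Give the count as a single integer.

8

(a) allowed
(b) allowed
(c) allowed
(d) allowed
(e) allowed
(f) allowed
(g) allowed
(h) forbidden (ΔS fails)
(i) allowed
Total allowed: 8 of 9.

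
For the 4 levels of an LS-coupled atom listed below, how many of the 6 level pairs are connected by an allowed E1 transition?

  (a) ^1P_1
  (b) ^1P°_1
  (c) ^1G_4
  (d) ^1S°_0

2

(a)–(b): allowed.
(a)–(c): forbidden (parity, ΔL, ΔJ).
(a)–(d): allowed.
(b)–(c): forbidden (ΔL, ΔJ).
(b)–(d): forbidden (parity).
(c)–(d): forbidden (ΔL, ΔJ).
Allowed pairs: 2 of 6.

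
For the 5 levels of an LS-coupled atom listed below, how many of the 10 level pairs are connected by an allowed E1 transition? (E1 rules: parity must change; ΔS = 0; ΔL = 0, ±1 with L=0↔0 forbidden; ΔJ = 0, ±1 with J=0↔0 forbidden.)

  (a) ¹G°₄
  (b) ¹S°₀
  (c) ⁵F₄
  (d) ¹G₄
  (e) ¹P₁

2

(a)–(b): forbidden (parity, ΔL, ΔJ).
(a)–(c): forbidden (ΔS).
(a)–(d): allowed.
(a)–(e): forbidden (ΔL, ΔJ).
(b)–(c): forbidden (ΔS, ΔL, ΔJ).
(b)–(d): forbidden (ΔL, ΔJ).
(b)–(e): allowed.
(c)–(d): forbidden (parity, ΔS).
(c)–(e): forbidden (parity, ΔS, ΔL, ΔJ).
(d)–(e): forbidden (parity, ΔL, ΔJ).
Allowed pairs: 2 of 10.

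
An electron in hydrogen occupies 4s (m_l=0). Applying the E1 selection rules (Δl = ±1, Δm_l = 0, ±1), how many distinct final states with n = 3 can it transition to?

3

E1 requires Δl = ±1, so l_f ∈ {-1, 1}; with 0 ≤ l_f ≤ n_f−1 = 2, the allowed l_f values are {1}.
For l_f = 1: m_f ∈ {m_i−1, m_i, m_i+1} ∩ [−1, 1] = {-1, 0, 1} → 3 states.
Total: 3.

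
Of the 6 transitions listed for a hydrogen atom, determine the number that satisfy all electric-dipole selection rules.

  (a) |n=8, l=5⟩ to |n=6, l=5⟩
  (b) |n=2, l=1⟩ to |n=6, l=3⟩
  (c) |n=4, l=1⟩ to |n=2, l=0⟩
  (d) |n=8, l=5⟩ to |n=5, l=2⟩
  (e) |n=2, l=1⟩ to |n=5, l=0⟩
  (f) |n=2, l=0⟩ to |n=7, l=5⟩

(a) forbidden — Δl = +0 (E1 requires Δl = ±1)
(b) forbidden — Δl = +2 (E1 requires Δl = ±1)
(c) allowed
(d) forbidden — Δl = -3 (E1 requires Δl = ±1)
(e) allowed
(f) forbidden — Δl = +5 (E1 requires Δl = ±1)
Total allowed: 2 of 6.

2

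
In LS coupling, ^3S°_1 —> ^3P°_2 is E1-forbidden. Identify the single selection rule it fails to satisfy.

parity

Reading off the term symbols: S 1→1, L 0→1, J 1→2, parity odd→odd.
Parity must change: odd → odd — violated.
ΔS = 0: S: 1 → 1 — satisfied.
ΔL = 0, ±1 (not L=0↔0): L: 0 → 1, ΔL = +1 — satisfied.
ΔJ = 0, ±1 (not J=0↔0): J: 1 → 2, ΔJ = +1 — satisfied.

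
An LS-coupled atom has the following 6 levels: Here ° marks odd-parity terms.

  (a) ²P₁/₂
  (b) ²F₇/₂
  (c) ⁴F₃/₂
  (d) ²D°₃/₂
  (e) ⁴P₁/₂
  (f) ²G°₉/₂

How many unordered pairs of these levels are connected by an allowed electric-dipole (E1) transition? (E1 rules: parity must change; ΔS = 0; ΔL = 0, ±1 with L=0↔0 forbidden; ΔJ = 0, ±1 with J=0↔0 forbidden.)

(a)–(b): forbidden (parity, ΔL, ΔJ).
(a)–(c): forbidden (parity, ΔS, ΔL).
(a)–(d): allowed.
(a)–(e): forbidden (parity, ΔS).
(a)–(f): forbidden (ΔL, ΔJ).
(b)–(c): forbidden (parity, ΔS, ΔJ).
(b)–(d): forbidden (ΔJ).
(b)–(e): forbidden (parity, ΔS, ΔL, ΔJ).
(b)–(f): allowed.
(c)–(d): forbidden (ΔS).
(c)–(e): forbidden (parity, ΔL).
(c)–(f): forbidden (ΔS, ΔJ).
(d)–(e): forbidden (ΔS).
(d)–(f): forbidden (parity, ΔL, ΔJ).
(e)–(f): forbidden (ΔS, ΔL, ΔJ).
Allowed pairs: 2 of 15.

2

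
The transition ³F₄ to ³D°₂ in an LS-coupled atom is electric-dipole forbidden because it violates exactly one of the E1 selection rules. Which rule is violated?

the ΔJ = 0, ±1 rule

Reading off the term symbols: S 1→1, L 3→2, J 4→2, parity even→odd.
Parity must change: even → odd — ✓.
ΔS = 0: S: 1 → 1 — ✓.
ΔL = 0, ±1 (not L=0↔0): L: 3 → 2, ΔL = -1 — ✓.
ΔJ = 0, ±1 (not J=0↔0): J: 4 → 2, ΔJ = -2 — ✗.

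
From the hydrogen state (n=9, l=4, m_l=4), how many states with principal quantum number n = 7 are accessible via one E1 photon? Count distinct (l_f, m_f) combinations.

4

E1 requires Δl = ±1, so l_f ∈ {3, 5}; with 0 ≤ l_f ≤ n_f−1 = 6, the allowed l_f values are {3, 5}.
For l_f = 3: m_f ∈ {m_i−1, m_i, m_i+1} ∩ [−3, 3] = {3} → 1 state.
For l_f = 5: m_f ∈ {m_i−1, m_i, m_i+1} ∩ [−5, 5] = {3, 4, 5} → 3 states.
Total: 4.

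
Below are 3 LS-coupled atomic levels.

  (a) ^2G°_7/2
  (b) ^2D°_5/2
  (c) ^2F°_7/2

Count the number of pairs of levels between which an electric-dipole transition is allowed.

(a)–(b): forbidden (parity, ΔL).
(a)–(c): forbidden (parity).
(b)–(c): forbidden (parity).
Allowed pairs: 0 of 3.

0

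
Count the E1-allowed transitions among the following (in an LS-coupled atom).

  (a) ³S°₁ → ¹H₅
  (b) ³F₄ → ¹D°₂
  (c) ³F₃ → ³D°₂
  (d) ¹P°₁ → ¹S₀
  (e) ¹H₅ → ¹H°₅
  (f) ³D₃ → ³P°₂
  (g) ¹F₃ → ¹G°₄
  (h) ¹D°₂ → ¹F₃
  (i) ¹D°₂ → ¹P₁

7

(a) forbidden (ΔS, ΔL, ΔJ fail)
(b) forbidden (ΔS, ΔJ fail)
(c) allowed
(d) allowed
(e) allowed
(f) allowed
(g) allowed
(h) allowed
(i) allowed
Total allowed: 7 of 9.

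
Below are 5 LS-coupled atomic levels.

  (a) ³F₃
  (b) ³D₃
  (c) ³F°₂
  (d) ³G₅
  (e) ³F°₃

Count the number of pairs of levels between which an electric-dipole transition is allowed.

(a)–(b): forbidden (parity).
(a)–(c): allowed.
(a)–(d): forbidden (parity, ΔJ).
(a)–(e): allowed.
(b)–(c): allowed.
(b)–(d): forbidden (parity, ΔL, ΔJ).
(b)–(e): allowed.
(c)–(d): forbidden (ΔJ).
(c)–(e): forbidden (parity).
(d)–(e): forbidden (ΔJ).
Allowed pairs: 4 of 10.

4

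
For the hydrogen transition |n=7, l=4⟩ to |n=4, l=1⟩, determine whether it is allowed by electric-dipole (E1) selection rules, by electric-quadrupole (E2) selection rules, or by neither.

neither

Δl = 1 − 4 = -3; l_i + l_f = 5.
E1 (Δl = ±1): not satisfied.
E2 (Δl = 0,±2, l_i+l_f ≥ 2): not satisfied.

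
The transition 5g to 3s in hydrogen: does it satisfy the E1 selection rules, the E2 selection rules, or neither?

neither

Δl = 0 − 4 = -4; l_i + l_f = 4.
E1 (Δl = ±1): not satisfied.
E2 (Δl = 0,±2, l_i+l_f ≥ 2): not satisfied.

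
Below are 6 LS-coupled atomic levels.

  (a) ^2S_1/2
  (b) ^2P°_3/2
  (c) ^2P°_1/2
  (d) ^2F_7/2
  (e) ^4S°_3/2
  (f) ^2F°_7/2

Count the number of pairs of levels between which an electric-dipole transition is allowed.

(a)–(b): allowed.
(a)–(c): allowed.
(a)–(d): forbidden (parity, ΔL, ΔJ).
(a)–(e): forbidden (ΔS, ΔL).
(a)–(f): forbidden (ΔL, ΔJ).
(b)–(c): forbidden (parity).
(b)–(d): forbidden (ΔL, ΔJ).
(b)–(e): forbidden (parity, ΔS).
(b)–(f): forbidden (parity, ΔL, ΔJ).
(c)–(d): forbidden (ΔL, ΔJ).
(c)–(e): forbidden (parity, ΔS).
(c)–(f): forbidden (parity, ΔL, ΔJ).
(d)–(e): forbidden (ΔS, ΔL, ΔJ).
(d)–(f): allowed.
(e)–(f): forbidden (parity, ΔS, ΔL, ΔJ).
Allowed pairs: 3 of 15.

3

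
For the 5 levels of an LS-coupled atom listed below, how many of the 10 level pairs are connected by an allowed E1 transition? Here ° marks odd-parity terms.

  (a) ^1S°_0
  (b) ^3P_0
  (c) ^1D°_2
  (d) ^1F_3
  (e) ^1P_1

(a)–(b): forbidden (ΔS, ΔJ).
(a)–(c): forbidden (parity, ΔL, ΔJ).
(a)–(d): forbidden (ΔL, ΔJ).
(a)–(e): allowed.
(b)–(c): forbidden (ΔS, ΔJ).
(b)–(d): forbidden (parity, ΔS, ΔL, ΔJ).
(b)–(e): forbidden (parity, ΔS).
(c)–(d): allowed.
(c)–(e): allowed.
(d)–(e): forbidden (parity, ΔL, ΔJ).
Allowed pairs: 3 of 10.

3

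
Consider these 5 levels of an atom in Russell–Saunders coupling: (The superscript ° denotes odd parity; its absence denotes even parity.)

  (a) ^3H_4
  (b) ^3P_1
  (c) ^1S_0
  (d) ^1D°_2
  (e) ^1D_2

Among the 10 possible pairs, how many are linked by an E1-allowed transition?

1

(a)–(b): forbidden (parity, ΔL, ΔJ).
(a)–(c): forbidden (parity, ΔS, ΔL, ΔJ).
(a)–(d): forbidden (ΔS, ΔL, ΔJ).
(a)–(e): forbidden (parity, ΔS, ΔL, ΔJ).
(b)–(c): forbidden (parity, ΔS).
(b)–(d): forbidden (ΔS).
(b)–(e): forbidden (parity, ΔS).
(c)–(d): forbidden (ΔL, ΔJ).
(c)–(e): forbidden (parity, ΔL, ΔJ).
(d)–(e): allowed.
Allowed pairs: 1 of 10.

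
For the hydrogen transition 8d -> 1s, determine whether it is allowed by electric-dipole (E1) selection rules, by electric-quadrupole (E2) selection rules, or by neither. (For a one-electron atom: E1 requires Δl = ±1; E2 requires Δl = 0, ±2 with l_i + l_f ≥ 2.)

E2

Δl = 0 − 2 = -2; l_i + l_f = 2.
E1 (Δl = ±1): not satisfied.
E2 (Δl = 0,±2, l_i+l_f ≥ 2): satisfied.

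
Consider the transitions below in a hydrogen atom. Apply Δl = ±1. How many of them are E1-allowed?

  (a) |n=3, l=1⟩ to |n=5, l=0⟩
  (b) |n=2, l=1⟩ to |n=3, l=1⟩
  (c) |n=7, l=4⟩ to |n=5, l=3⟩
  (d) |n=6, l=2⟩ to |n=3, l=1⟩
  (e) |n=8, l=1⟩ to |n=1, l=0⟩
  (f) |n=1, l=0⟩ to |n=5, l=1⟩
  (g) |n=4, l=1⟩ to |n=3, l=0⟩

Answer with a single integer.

(a) allowed
(b) forbidden — Δl = +0 (E1 requires Δl = ±1)
(c) allowed
(d) allowed
(e) allowed
(f) allowed
(g) allowed
Total allowed: 6 of 7.

6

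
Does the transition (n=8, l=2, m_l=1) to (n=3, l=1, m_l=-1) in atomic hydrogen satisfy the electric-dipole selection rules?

forbidden

Δl = 1 − 2 = -1; the E1 rule Δl = ±1 is satisfied.
m_l: 1 → -1 (Δm_l = -2). |Δm_l| ≤ 1 violated.
The transition is electric-dipole forbidden.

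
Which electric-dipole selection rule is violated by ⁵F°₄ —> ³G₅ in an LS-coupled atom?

the ΔS = 0 rule

Reading off the term symbols: S 2→1, L 3→4, J 4→5, parity odd→even.
ΔJ = 0, ±1 (not J=0↔0): J: 4 → 5, ΔJ = +1 — ok.
ΔL = 0, ±1 (not L=0↔0): L: 3 → 4, ΔL = +1 — ok.
Parity must change: odd → even — ok.
ΔS = 0: S: 2 → 1 — fails.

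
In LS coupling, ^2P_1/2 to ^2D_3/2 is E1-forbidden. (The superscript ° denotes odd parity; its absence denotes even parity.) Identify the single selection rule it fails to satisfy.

Parity must change: even → even — ✗.
ΔS = 0: S: 1/2 → 1/2 — ✓.
ΔL = 0, ±1 (not L=0↔0): L: 1 → 2, ΔL = +1 — ✓.
ΔJ = 0, ±1 (not J=0↔0): J: 1/2 → 3/2, ΔJ = +1 — ✓.

parity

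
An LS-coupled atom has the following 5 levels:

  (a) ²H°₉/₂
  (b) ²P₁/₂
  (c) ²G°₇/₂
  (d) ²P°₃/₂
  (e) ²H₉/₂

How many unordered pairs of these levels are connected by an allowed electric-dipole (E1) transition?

3

(a)–(b): forbidden (ΔL, ΔJ).
(a)–(c): forbidden (parity).
(a)–(d): forbidden (parity, ΔL, ΔJ).
(a)–(e): allowed.
(b)–(c): forbidden (ΔL, ΔJ).
(b)–(d): allowed.
(b)–(e): forbidden (parity, ΔL, ΔJ).
(c)–(d): forbidden (parity, ΔL, ΔJ).
(c)–(e): allowed.
(d)–(e): forbidden (ΔL, ΔJ).
Allowed pairs: 3 of 10.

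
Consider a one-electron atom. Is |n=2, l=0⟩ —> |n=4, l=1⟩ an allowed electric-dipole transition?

allowed

Δl = 1 − 0 = +1; the E1 rule Δl = ±1 is passes.
All E1 selection rules are satisfied.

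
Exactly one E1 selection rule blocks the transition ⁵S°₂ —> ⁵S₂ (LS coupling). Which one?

Initial level: S=2, L=0, J=2, parity odd. Final level: S=2, L=0, J=2, parity even.
Parity must change: odd → even — passes.
ΔJ = 0, ±1 (not J=0↔0): J: 2 → 2, ΔJ = +0 — passes.
ΔS = 0: S: 2 → 2 — passes.
ΔL = 0, ±1 (not L=0↔0): L: 0 → 0, ΔL = +0 — fails.

the L=0 ↔ L=0 exclusion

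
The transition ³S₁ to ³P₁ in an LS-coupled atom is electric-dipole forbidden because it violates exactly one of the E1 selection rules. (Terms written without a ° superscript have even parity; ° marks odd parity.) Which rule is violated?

Reading off the term symbols: S 1→1, L 0→1, J 1→1, parity even→even.
Parity must change: even → even — ✗.
ΔS = 0: S: 1 → 1 — ✓.
ΔL = 0, ±1 (not L=0↔0): L: 0 → 1, ΔL = +1 — ✓.
ΔJ = 0, ±1 (not J=0↔0): J: 1 → 1, ΔJ = +0 — ✓.

parity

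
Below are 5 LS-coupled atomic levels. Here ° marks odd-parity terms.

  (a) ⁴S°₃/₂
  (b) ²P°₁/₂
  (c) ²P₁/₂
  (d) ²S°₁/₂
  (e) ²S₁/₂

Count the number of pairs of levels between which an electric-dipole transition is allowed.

(a)–(b): forbidden (parity, ΔS).
(a)–(c): forbidden (ΔS).
(a)–(d): forbidden (parity, ΔS, ΔL).
(a)–(e): forbidden (ΔS, ΔL).
(b)–(c): allowed.
(b)–(d): forbidden (parity).
(b)–(e): allowed.
(c)–(d): allowed.
(c)–(e): forbidden (parity).
(d)–(e): forbidden (ΔL).
Allowed pairs: 3 of 10.

3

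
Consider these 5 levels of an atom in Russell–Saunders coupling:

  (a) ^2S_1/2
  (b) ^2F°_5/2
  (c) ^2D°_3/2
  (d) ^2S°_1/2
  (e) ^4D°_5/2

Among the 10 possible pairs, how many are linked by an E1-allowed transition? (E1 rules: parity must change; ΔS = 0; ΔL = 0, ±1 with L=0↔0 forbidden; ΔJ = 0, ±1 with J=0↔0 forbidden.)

0

(a)–(b): forbidden (ΔL, ΔJ).
(a)–(c): forbidden (ΔL).
(a)–(d): forbidden (ΔL).
(a)–(e): forbidden (ΔS, ΔL, ΔJ).
(b)–(c): forbidden (parity).
(b)–(d): forbidden (parity, ΔL, ΔJ).
(b)–(e): forbidden (parity, ΔS).
(c)–(d): forbidden (parity, ΔL).
(c)–(e): forbidden (parity, ΔS).
(d)–(e): forbidden (parity, ΔS, ΔL, ΔJ).
Allowed pairs: 0 of 10.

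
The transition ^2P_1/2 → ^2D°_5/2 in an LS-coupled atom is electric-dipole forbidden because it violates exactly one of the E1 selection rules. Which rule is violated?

Reading off the term symbols: S 1/2→1/2, L 1→2, J 1/2→5/2, parity even→odd.
Parity must change: even → odd — ok.
ΔS = 0: S: 1/2 → 1/2 — ok.
ΔL = 0, ±1 (not L=0↔0): L: 1 → 2, ΔL = +1 — ok.
ΔJ = 0, ±1 (not J=0↔0): J: 1/2 → 5/2, ΔJ = +2 — fails.

the ΔJ = 0, ±1 rule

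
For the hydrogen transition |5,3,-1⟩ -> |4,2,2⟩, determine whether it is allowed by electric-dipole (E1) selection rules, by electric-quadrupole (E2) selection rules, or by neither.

neither

Δl = 2 − 3 = -1; l_i + l_f = 5.
Δm_l = +3.
E1 (Δl = ±1, |Δm_l| ≤ 1): not satisfied.
E2 (Δl = 0,±2, l_i+l_f ≥ 2, |Δm_l| ≤ 2): not satisfied.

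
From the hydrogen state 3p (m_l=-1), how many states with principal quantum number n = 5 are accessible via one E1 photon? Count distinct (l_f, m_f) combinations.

4

E1 requires Δl = ±1, so l_f ∈ {0, 2}; with 0 ≤ l_f ≤ n_f−1 = 4, the allowed l_f values are {0, 2}.
For l_f = 0: m_f ∈ {m_i−1, m_i, m_i+1} ∩ [−0, 0] = {0} → 1 state.
For l_f = 2: m_f ∈ {m_i−1, m_i, m_i+1} ∩ [−2, 2] = {-2, -1, 0} → 3 states.
Total: 4.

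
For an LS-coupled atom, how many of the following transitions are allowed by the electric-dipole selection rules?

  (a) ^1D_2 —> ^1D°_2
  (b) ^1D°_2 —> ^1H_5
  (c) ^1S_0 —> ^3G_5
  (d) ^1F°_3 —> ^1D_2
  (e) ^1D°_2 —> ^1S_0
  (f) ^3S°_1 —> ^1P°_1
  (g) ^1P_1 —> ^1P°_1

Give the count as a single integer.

3

(a) allowed
(b) forbidden (ΔL, ΔJ fail)
(c) forbidden (parity, ΔS, ΔL, ΔJ fail)
(d) allowed
(e) forbidden (ΔL, ΔJ fail)
(f) forbidden (parity, ΔS fail)
(g) allowed
Total allowed: 3 of 7.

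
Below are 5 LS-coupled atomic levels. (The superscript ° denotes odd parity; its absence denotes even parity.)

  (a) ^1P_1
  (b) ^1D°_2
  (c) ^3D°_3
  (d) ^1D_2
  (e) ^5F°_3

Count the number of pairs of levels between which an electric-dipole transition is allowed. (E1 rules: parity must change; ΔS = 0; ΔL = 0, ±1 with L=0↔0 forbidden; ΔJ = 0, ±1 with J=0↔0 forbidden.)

(a)–(b): allowed.
(a)–(c): forbidden (ΔS, ΔJ).
(a)–(d): forbidden (parity).
(a)–(e): forbidden (ΔS, ΔL, ΔJ).
(b)–(c): forbidden (parity, ΔS).
(b)–(d): allowed.
(b)–(e): forbidden (parity, ΔS).
(c)–(d): forbidden (ΔS).
(c)–(e): forbidden (parity, ΔS).
(d)–(e): forbidden (ΔS).
Allowed pairs: 2 of 10.

2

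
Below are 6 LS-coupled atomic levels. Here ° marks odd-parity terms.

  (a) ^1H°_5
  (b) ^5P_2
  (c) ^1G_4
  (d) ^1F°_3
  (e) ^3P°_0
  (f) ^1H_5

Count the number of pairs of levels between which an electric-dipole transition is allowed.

3

(a)–(b): forbidden (ΔS, ΔL, ΔJ).
(a)–(c): allowed.
(a)–(d): forbidden (parity, ΔL, ΔJ).
(a)–(e): forbidden (parity, ΔS, ΔL, ΔJ).
(a)–(f): allowed.
(b)–(c): forbidden (parity, ΔS, ΔL, ΔJ).
(b)–(d): forbidden (ΔS, ΔL).
(b)–(e): forbidden (ΔS, ΔJ).
(b)–(f): forbidden (parity, ΔS, ΔL, ΔJ).
(c)–(d): allowed.
(c)–(e): forbidden (ΔS, ΔL, ΔJ).
(c)–(f): forbidden (parity).
(d)–(e): forbidden (parity, ΔS, ΔL, ΔJ).
(d)–(f): forbidden (ΔL, ΔJ).
(e)–(f): forbidden (ΔS, ΔL, ΔJ).
Allowed pairs: 3 of 15.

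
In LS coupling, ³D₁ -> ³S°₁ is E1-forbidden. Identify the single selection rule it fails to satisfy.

ΔL = 0, ±1 (not L=0↔0): L: 2 → 0, ΔL = -2 — violated.
ΔS = 0: S: 1 → 1 — satisfied.
ΔJ = 0, ±1 (not J=0↔0): J: 1 → 1, ΔJ = +0 — satisfied.
Parity must change: even → odd — satisfied.

the ΔL = 0, ±1 rule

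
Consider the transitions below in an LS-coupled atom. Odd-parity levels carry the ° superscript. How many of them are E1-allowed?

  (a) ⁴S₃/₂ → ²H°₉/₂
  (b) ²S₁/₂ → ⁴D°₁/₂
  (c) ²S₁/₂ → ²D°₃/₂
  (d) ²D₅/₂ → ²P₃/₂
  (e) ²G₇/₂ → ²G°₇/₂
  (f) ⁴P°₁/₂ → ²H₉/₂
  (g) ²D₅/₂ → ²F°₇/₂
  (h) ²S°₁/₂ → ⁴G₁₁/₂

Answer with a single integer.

(a) forbidden (ΔS, ΔL, ΔJ fail)
(b) forbidden (ΔS, ΔL fail)
(c) forbidden (ΔL fails)
(d) forbidden (parity fails)
(e) allowed
(f) forbidden (ΔS, ΔL, ΔJ fail)
(g) allowed
(h) forbidden (ΔS, ΔL, ΔJ fail)
Total allowed: 2 of 8.

2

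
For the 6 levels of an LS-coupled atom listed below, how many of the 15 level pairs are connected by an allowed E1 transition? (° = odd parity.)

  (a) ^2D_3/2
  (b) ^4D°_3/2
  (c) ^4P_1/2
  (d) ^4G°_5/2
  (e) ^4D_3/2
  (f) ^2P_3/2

2

(a)–(b): forbidden (ΔS).
(a)–(c): forbidden (parity, ΔS).
(a)–(d): forbidden (ΔS, ΔL).
(a)–(e): forbidden (parity, ΔS).
(a)–(f): forbidden (parity).
(b)–(c): allowed.
(b)–(d): forbidden (parity, ΔL).
(b)–(e): allowed.
(b)–(f): forbidden (ΔS).
(c)–(d): forbidden (ΔL, ΔJ).
(c)–(e): forbidden (parity).
(c)–(f): forbidden (parity, ΔS).
(d)–(e): forbidden (ΔL).
(d)–(f): forbidden (ΔS, ΔL).
(e)–(f): forbidden (parity, ΔS).
Allowed pairs: 2 of 15.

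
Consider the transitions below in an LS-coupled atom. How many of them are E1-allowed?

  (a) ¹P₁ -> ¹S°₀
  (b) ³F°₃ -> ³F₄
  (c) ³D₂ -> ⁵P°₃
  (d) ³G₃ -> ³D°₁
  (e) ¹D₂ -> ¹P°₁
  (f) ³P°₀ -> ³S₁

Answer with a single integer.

(a) allowed
(b) allowed
(c) forbidden (ΔS fails)
(d) forbidden (ΔL, ΔJ fail)
(e) allowed
(f) allowed
Total allowed: 4 of 6.

4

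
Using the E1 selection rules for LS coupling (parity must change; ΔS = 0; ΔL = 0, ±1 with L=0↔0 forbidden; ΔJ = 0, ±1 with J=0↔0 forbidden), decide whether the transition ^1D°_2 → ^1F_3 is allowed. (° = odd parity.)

allowed

Parity must change: odd → even — ok.
ΔS = 0: S: 0 → 0 — ok.
ΔL = 0, ±1 (not L=0↔0): L: 2 → 3, ΔL = +1 — ok.
ΔJ = 0, ±1 (not J=0↔0): J: 2 → 3, ΔJ = +1 — ok.
All four E1 rules are satisfied.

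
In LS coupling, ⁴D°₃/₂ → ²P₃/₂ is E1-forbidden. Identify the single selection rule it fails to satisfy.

Parity must change: odd → even — passes.
ΔS = 0: S: 3/2 → 1/2 — fails.
ΔL = 0, ±1 (not L=0↔0): L: 2 → 1, ΔL = -1 — passes.
ΔJ = 0, ±1 (not J=0↔0): J: 3/2 → 3/2, ΔJ = +0 — passes.

the ΔS = 0 rule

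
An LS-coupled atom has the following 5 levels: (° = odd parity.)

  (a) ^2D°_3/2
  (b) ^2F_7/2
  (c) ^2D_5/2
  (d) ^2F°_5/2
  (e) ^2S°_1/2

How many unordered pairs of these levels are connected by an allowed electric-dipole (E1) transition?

(a)–(b): forbidden (ΔJ).
(a)–(c): allowed.
(a)–(d): forbidden (parity).
(a)–(e): forbidden (parity, ΔL).
(b)–(c): forbidden (parity).
(b)–(d): allowed.
(b)–(e): forbidden (ΔL, ΔJ).
(c)–(d): allowed.
(c)–(e): forbidden (ΔL, ΔJ).
(d)–(e): forbidden (parity, ΔL, ΔJ).
Allowed pairs: 3 of 10.

3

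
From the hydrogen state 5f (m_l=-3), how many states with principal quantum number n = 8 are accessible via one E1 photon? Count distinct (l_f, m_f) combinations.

E1 requires Δl = ±1, so l_f ∈ {2, 4}; with 0 ≤ l_f ≤ n_f−1 = 7, the allowed l_f values are {2, 4}.
For l_f = 2: m_f ∈ {m_i−1, m_i, m_i+1} ∩ [−2, 2] = {-2} → 1 state.
For l_f = 4: m_f ∈ {m_i−1, m_i, m_i+1} ∩ [−4, 4] = {-4, -3, -2} → 3 states.
Total: 4.

4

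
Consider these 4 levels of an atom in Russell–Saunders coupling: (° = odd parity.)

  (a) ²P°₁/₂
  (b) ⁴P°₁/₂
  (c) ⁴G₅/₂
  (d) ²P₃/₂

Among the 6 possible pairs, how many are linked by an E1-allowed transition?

1

(a)–(b): forbidden (parity, ΔS).
(a)–(c): forbidden (ΔS, ΔL, ΔJ).
(a)–(d): allowed.
(b)–(c): forbidden (ΔL, ΔJ).
(b)–(d): forbidden (ΔS).
(c)–(d): forbidden (parity, ΔS, ΔL).
Allowed pairs: 1 of 6.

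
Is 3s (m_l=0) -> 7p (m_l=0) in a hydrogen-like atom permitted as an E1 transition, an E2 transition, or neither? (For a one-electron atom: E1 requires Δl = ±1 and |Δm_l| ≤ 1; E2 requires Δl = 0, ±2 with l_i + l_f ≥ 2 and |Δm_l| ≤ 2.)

E1

Δl = 1 − 0 = +1; l_i + l_f = 1.
Δm_l = +0.
E1 (Δl = ±1, |Δm_l| ≤ 1): satisfied.
E2 (Δl = 0,±2, l_i+l_f ≥ 2, |Δm_l| ≤ 2): not satisfied.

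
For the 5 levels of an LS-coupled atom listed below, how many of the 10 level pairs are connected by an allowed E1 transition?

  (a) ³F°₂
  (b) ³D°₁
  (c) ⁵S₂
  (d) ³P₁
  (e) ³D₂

3

(a)–(b): forbidden (parity).
(a)–(c): forbidden (ΔS, ΔL).
(a)–(d): forbidden (ΔL).
(a)–(e): allowed.
(b)–(c): forbidden (ΔS, ΔL).
(b)–(d): allowed.
(b)–(e): allowed.
(c)–(d): forbidden (parity, ΔS).
(c)–(e): forbidden (parity, ΔS, ΔL).
(d)–(e): forbidden (parity).
Allowed pairs: 3 of 10.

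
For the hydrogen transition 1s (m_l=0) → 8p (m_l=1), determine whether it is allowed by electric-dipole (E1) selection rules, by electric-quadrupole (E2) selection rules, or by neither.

Δl = 1 − 0 = +1; l_i + l_f = 1.
Δm_l = +1.
E1 (Δl = ±1, |Δm_l| ≤ 1): satisfied.
E2 (Δl = 0,±2, l_i+l_f ≥ 2, |Δm_l| ≤ 2): not satisfied.

E1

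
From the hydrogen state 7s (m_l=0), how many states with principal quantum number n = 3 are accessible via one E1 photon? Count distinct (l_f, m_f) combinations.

E1 requires Δl = ±1, so l_f ∈ {-1, 1}; with 0 ≤ l_f ≤ n_f−1 = 2, the allowed l_f values are {1}.
For l_f = 1: m_f ∈ {m_i−1, m_i, m_i+1} ∩ [−1, 1] = {-1, 0, 1} → 3 states.
Total: 3.

3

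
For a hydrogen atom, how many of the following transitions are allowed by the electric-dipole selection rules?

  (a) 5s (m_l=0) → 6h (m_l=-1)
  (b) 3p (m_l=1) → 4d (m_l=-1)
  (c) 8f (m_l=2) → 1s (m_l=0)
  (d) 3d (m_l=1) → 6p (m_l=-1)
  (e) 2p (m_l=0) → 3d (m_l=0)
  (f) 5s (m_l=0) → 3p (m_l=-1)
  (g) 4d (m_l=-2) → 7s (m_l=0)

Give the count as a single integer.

2

(a) forbidden — Δl = +5 (E1 requires Δl = ±1)
(b) forbidden — Δm_l = -2 (E1 requires Δm_l = 0, ±1)
(c) forbidden — Δl = -3 (E1 requires Δl = ±1); Δm_l = -2 (E1 requires Δm_l = 0, ±1)
(d) forbidden — Δm_l = -2 (E1 requires Δm_l = 0, ±1)
(e) allowed
(f) allowed
(g) forbidden — Δl = -2 (E1 requires Δl = ±1); Δm_l = +2 (E1 requires Δm_l = 0, ±1)
Total allowed: 2 of 7.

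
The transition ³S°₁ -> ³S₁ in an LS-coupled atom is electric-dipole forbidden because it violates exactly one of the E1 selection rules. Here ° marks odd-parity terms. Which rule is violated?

Initial level: S=1, L=0, J=1, parity odd. Final level: S=1, L=0, J=1, parity even.
Parity must change: odd → even — passes.
ΔS = 0: S: 1 → 1 — passes.
ΔL = 0, ±1 (not L=0↔0): L: 0 → 0, ΔL = +0 — fails.
ΔJ = 0, ±1 (not J=0↔0): J: 1 → 1, ΔJ = +0 — passes.

the L=0 ↔ L=0 exclusion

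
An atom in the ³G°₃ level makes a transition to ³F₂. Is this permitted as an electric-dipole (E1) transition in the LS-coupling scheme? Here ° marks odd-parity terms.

allowed

Reading off the term symbols: S 1→1, L 4→3, J 3→2, parity odd→even.
Parity must change: odd → even — satisfied.
ΔS = 0: S: 1 → 1 — satisfied.
ΔL = 0, ±1 (not L=0↔0): L: 4 → 3, ΔL = -1 — satisfied.
ΔJ = 0, ±1 (not J=0↔0): J: 3 → 2, ΔJ = -1 — satisfied.
All four E1 rules are satisfied.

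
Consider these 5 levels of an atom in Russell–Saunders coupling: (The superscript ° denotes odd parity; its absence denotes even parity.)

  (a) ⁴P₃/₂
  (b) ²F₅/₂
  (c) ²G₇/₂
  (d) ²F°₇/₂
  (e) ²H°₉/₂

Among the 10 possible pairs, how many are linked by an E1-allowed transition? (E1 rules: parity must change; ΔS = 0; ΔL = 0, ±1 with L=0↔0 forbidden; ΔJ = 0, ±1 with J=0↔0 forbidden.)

3

(a)–(b): forbidden (parity, ΔS, ΔL).
(a)–(c): forbidden (parity, ΔS, ΔL, ΔJ).
(a)–(d): forbidden (ΔS, ΔL, ΔJ).
(a)–(e): forbidden (ΔS, ΔL, ΔJ).
(b)–(c): forbidden (parity).
(b)–(d): allowed.
(b)–(e): forbidden (ΔL, ΔJ).
(c)–(d): allowed.
(c)–(e): allowed.
(d)–(e): forbidden (parity, ΔL).
Allowed pairs: 3 of 10.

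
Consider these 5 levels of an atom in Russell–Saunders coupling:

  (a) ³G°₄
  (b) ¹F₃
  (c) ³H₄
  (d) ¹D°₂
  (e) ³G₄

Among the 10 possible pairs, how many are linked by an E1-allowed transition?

(a)–(b): forbidden (ΔS).
(a)–(c): allowed.
(a)–(d): forbidden (parity, ΔS, ΔL, ΔJ).
(a)–(e): allowed.
(b)–(c): forbidden (parity, ΔS, ΔL).
(b)–(d): allowed.
(b)–(e): forbidden (parity, ΔS).
(c)–(d): forbidden (ΔS, ΔL, ΔJ).
(c)–(e): forbidden (parity).
(d)–(e): forbidden (ΔS, ΔL, ΔJ).
Allowed pairs: 3 of 10.

3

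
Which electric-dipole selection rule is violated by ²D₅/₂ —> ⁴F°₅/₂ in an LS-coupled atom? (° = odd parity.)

Reading off the term symbols: S 1/2→3/2, L 2→3, J 5/2→5/2, parity even→odd.
ΔJ = 0, ±1 (not J=0↔0): J: 5/2 → 5/2, ΔJ = +0 — ok.
Parity must change: even → odd — ok.
ΔS = 0: S: 1/2 → 3/2 — fails.
ΔL = 0, ±1 (not L=0↔0): L: 2 → 3, ΔL = +1 — ok.

the ΔS = 0 rule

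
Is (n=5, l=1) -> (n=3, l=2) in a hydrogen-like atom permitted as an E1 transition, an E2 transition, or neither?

E1

Δl = 2 − 1 = +1; l_i + l_f = 3.
E1 (Δl = ±1): satisfied.
E2 (Δl = 0,±2, l_i+l_f ≥ 2): not satisfied.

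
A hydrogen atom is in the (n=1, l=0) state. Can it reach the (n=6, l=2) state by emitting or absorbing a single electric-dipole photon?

forbidden

Δl = 2 − 0 = +2; the E1 rule Δl = ±1 is ✗.
The transition is electric-dipole forbidden.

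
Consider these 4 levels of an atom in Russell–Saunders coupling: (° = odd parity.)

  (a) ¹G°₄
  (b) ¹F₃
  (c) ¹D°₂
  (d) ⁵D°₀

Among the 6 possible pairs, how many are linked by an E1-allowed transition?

(a)–(b): allowed.
(a)–(c): forbidden (parity, ΔL, ΔJ).
(a)–(d): forbidden (parity, ΔS, ΔL, ΔJ).
(b)–(c): allowed.
(b)–(d): forbidden (ΔS, ΔJ).
(c)–(d): forbidden (parity, ΔS, ΔJ).
Allowed pairs: 2 of 6.

2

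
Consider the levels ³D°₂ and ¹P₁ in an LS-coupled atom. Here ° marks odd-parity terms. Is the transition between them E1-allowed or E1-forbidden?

forbidden

Parity must change: odd → even — satisfied.
ΔS = 0: S: 1 → 0 — violated.
ΔJ = 0, ±1 (not J=0↔0): J: 2 → 1, ΔJ = -1 — satisfied.
ΔL = 0, ±1 (not L=0↔0): L: 2 → 1, ΔL = -1 — satisfied.
Rule(s) violated: ΔS.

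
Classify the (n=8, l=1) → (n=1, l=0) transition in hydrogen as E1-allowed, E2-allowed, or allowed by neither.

E1

Δl = 0 − 1 = -1; l_i + l_f = 1.
E1 (Δl = ±1): satisfied.
E2 (Δl = 0,±2, l_i+l_f ≥ 2): not satisfied.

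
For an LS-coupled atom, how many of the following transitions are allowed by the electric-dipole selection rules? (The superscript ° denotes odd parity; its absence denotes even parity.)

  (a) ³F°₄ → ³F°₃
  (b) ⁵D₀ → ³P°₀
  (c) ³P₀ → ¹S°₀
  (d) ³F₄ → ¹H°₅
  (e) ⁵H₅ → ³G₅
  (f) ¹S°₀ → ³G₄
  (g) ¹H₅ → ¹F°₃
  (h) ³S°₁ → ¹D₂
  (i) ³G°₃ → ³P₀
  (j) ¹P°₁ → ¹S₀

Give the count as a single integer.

(a) forbidden (parity fails)
(b) forbidden (ΔS, ΔJ fail)
(c) forbidden (ΔS, ΔJ fail)
(d) forbidden (ΔS, ΔL fail)
(e) forbidden (parity, ΔS fail)
(f) forbidden (ΔS, ΔL, ΔJ fail)
(g) forbidden (ΔL, ΔJ fail)
(h) forbidden (ΔS, ΔL fail)
(i) forbidden (ΔL, ΔJ fail)
(j) allowed
Total allowed: 1 of 10.

1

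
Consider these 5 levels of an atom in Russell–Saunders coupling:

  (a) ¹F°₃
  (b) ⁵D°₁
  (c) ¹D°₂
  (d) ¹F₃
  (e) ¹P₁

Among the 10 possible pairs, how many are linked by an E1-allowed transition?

(a)–(b): forbidden (parity, ΔS, ΔJ).
(a)–(c): forbidden (parity).
(a)–(d): allowed.
(a)–(e): forbidden (ΔL, ΔJ).
(b)–(c): forbidden (parity, ΔS).
(b)–(d): forbidden (ΔS, ΔJ).
(b)–(e): forbidden (ΔS).
(c)–(d): allowed.
(c)–(e): allowed.
(d)–(e): forbidden (parity, ΔL, ΔJ).
Allowed pairs: 3 of 10.

3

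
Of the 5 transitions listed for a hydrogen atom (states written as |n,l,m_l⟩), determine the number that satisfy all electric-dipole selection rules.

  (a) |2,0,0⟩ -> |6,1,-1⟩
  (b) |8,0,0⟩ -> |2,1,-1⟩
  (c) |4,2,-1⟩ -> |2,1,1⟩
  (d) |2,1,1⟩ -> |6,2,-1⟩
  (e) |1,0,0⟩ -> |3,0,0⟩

2

(a) allowed
(b) allowed
(c) forbidden — Δm_l = +2 (E1 requires Δm_l = 0, ±1)
(d) forbidden — Δm_l = -2 (E1 requires Δm_l = 0, ±1)
(e) forbidden — Δl = +0 (E1 requires Δl = ±1)
Total allowed: 2 of 5.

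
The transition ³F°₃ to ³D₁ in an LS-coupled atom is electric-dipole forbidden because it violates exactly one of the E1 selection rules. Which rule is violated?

the ΔJ = 0, ±1 rule

Initial level: S=1, L=3, J=3, parity odd. Final level: S=1, L=2, J=1, parity even.
Parity must change: odd → even — satisfied.
ΔS = 0: S: 1 → 1 — satisfied.
ΔL = 0, ±1 (not L=0↔0): L: 3 → 2, ΔL = -1 — satisfied.
ΔJ = 0, ±1 (not J=0↔0): J: 3 → 1, ΔJ = -2 — violated.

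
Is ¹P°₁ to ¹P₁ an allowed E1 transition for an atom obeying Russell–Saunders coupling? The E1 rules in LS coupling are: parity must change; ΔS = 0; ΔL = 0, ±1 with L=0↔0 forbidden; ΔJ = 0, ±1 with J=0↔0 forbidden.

Parity must change: odd → even — passes.
ΔS = 0: S: 0 → 0 — passes.
ΔL = 0, ±1 (not L=0↔0): L: 1 → 1, ΔL = +0 — passes.
ΔJ = 0, ±1 (not J=0↔0): J: 1 → 1, ΔJ = +0 — passes.
All four E1 rules are satisfied.

allowed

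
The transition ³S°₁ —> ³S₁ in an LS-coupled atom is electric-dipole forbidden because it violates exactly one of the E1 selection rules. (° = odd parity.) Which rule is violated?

Reading off the term symbols: S 1→1, L 0→0, J 1→1, parity odd→even.
Parity must change: odd → even — passes.
ΔL = 0, ±1 (not L=0↔0): L: 0 → 0, ΔL = +0 — fails.
ΔJ = 0, ±1 (not J=0↔0): J: 1 → 1, ΔJ = +0 — passes.
ΔS = 0: S: 1 → 1 — passes.

the L=0 ↔ L=0 exclusion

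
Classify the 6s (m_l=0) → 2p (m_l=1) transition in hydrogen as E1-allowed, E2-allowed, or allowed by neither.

E1

Δl = 1 − 0 = +1; l_i + l_f = 1.
Δm_l = +1.
E1 (Δl = ±1, |Δm_l| ≤ 1): satisfied.
E2 (Δl = 0,±2, l_i+l_f ≥ 2, |Δm_l| ≤ 2): not satisfied.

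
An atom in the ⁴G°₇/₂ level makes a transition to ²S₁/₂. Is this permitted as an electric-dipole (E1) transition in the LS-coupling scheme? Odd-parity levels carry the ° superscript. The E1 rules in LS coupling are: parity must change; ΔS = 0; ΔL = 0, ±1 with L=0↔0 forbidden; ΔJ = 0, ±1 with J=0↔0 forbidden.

Parity must change: odd → even — ok.
ΔS = 0: S: 3/2 → 1/2 — fails.
ΔL = 0, ±1 (not L=0↔0): L: 4 → 0, ΔL = -4 — fails.
ΔJ = 0, ±1 (not J=0↔0): J: 7/2 → 1/2, ΔJ = -3 — fails.
Rule(s) violated: ΔS, ΔL, ΔJ.

forbidden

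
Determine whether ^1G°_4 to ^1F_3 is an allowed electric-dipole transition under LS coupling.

ΔS = 0: S: 0 → 0 — ok.
ΔL = 0, ±1 (not L=0↔0): L: 4 → 3, ΔL = -1 — ok.
ΔJ = 0, ±1 (not J=0↔0): J: 4 → 3, ΔJ = -1 — ok.
Parity must change: odd → even — ok.
All four E1 rules are satisfied.

allowed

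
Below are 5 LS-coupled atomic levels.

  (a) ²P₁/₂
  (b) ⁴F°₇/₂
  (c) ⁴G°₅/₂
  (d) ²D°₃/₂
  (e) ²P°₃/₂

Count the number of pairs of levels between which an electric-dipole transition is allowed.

2

(a)–(b): forbidden (ΔS, ΔL, ΔJ).
(a)–(c): forbidden (ΔS, ΔL, ΔJ).
(a)–(d): allowed.
(a)–(e): allowed.
(b)–(c): forbidden (parity).
(b)–(d): forbidden (parity, ΔS, ΔJ).
(b)–(e): forbidden (parity, ΔS, ΔL, ΔJ).
(c)–(d): forbidden (parity, ΔS, ΔL).
(c)–(e): forbidden (parity, ΔS, ΔL).
(d)–(e): forbidden (parity).
Allowed pairs: 2 of 10.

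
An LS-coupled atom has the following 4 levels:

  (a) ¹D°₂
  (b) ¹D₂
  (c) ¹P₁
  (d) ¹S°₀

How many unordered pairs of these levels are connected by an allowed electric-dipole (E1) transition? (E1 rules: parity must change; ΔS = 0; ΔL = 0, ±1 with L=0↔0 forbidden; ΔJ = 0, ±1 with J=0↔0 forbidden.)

3

(a)–(b): allowed.
(a)–(c): allowed.
(a)–(d): forbidden (parity, ΔL, ΔJ).
(b)–(c): forbidden (parity).
(b)–(d): forbidden (ΔL, ΔJ).
(c)–(d): allowed.
Allowed pairs: 3 of 6.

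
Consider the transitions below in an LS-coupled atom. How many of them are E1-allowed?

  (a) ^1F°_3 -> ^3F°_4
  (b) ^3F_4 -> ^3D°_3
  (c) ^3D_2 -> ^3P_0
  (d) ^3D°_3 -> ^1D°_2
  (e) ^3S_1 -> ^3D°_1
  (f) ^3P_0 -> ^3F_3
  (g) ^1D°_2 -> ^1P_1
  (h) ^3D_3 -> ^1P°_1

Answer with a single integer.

(a) forbidden (parity, ΔS fail)
(b) allowed
(c) forbidden (parity, ΔJ fail)
(d) forbidden (parity, ΔS fail)
(e) forbidden (ΔL fails)
(f) forbidden (parity, ΔL, ΔJ fail)
(g) allowed
(h) forbidden (ΔS, ΔJ fail)
Total allowed: 2 of 8.

2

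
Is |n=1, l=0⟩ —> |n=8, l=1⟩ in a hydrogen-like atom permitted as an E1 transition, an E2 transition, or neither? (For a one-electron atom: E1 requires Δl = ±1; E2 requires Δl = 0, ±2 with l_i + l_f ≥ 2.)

Δl = 1 − 0 = +1; l_i + l_f = 1.
E1 (Δl = ±1): satisfied.
E2 (Δl = 0,±2, l_i+l_f ≥ 2): not satisfied.

E1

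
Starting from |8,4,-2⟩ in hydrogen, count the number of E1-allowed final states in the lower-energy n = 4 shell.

3

E1 requires Δl = ±1, so l_f ∈ {3, 5}; with 0 ≤ l_f ≤ n_f−1 = 3, the allowed l_f values are {3}.
For l_f = 3: m_f ∈ {m_i−1, m_i, m_i+1} ∩ [−3, 3] = {-3, -2, -1} → 3 states.
Total: 3.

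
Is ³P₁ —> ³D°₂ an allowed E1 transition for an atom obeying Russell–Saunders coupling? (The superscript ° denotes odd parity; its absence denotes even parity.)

Reading off the term symbols: S 1→1, L 1→2, J 1→2, parity even→odd.
Parity must change: even → odd — ok.
ΔS = 0: S: 1 → 1 — ok.
ΔL = 0, ±1 (not L=0↔0): L: 1 → 2, ΔL = +1 — ok.
ΔJ = 0, ±1 (not J=0↔0): J: 1 → 2, ΔJ = +1 — ok.
All four E1 rules are satisfied.

allowed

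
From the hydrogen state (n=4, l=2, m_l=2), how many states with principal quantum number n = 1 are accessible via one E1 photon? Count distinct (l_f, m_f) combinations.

0

E1 requires l_f ∈ {1, 3}, but neither lies in [0, 0], so no final state is reachable.
Total: 0.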